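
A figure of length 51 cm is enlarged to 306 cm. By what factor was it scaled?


Original length = 51 cm
Scaled length = 306 cm
Scale factor = 306 / 51
= 6

6


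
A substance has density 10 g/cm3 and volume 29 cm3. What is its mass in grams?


Using mass = density * volume
Density = 10 g/cm3
Volume = 29 cm3
Mass = 10 * 29
= 290 g

290


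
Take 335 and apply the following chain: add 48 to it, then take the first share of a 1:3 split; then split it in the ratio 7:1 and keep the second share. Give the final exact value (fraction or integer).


Start with 335.
Step 1: Add 48: 335+48=383; split 1:3 first = 383*1/4 = 383/4
Step 2: Split 7:1, second share = 383/4 * 1/8 = 383/32
Final result = 383/32

383/32


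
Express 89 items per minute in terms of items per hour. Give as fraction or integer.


Converting from per minute to per hour
Rate = 89 items per minute
Multiply by 60: 89 * 60
= 5340 items per hour

5340


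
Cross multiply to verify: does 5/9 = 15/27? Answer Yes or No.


Cross multiply to check 5/9 = 15/27
Left cross product: 5 * 27 = 135
Right cross product: 9 * 15 = 135
135 = 135
Equal, so proportions match => Yes

Yes


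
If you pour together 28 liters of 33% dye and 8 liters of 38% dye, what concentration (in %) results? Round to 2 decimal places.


Solute in mixture 1 = 33% of 28 L = 28*33/100 = 231/25 L
Solute in mixture 2 = 38% of 8 L = 8*38/100 = 76/25 L
Total solute = 231/25 + 76/25 = 307/25 L
Total volume = 28 + 8 = 36 L
Final concentration = 307/25/36 * 100 = 34.11%

34.11


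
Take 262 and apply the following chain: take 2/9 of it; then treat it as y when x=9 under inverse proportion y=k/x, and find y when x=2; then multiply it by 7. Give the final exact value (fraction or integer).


Start with 262.
Step 1: Take 2/9: 262 * 2/9 = 524/9
Step 2: Inverse prop: k = (524/9)*9; new y = k/2 = 524/9*9/2 = 262
Step 3: Multiply by 7: 262 * 7 = 1834
Final result = 1834

1834


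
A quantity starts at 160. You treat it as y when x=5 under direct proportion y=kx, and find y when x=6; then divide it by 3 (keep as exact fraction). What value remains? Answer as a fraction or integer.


Start with 160.
Step 1: Direct prop: k = (160)/5; new y = k*6 = 160*6/5 = 192
Step 2: Divide by 3: 192 / 3 = 64
Final result = 64

64


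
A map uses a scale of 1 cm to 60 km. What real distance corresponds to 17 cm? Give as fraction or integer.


Map scale: 1 cm = 60 km
Measured distance on map = 17 cm
Set up proportion: 17 * 60 / 1
= 1020 / 1
= 1020 km

1020


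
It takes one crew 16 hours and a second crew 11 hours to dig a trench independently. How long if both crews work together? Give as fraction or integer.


Rate of A = 1/16 job per hour
Rate of B = 1/11 job per hour
Combined rate = 1/16 + 1/11
Find common denominator: (11 + 16)/(16*11) = 27/176
Combined rate = 27/176 job per hour
Time together = 1 / (27/176) = 176/27 hours

176/27


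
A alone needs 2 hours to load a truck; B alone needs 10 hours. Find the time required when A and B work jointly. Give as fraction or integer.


Rate of A = 1/2 job per hour
Rate of B = 1/10 job per hour
Combined rate = 1/2 + 1/10
Find common denominator: (10 + 2)/(2*10) = 12/20
Combined rate = 3/5 job per hour
Time together = 1 / (3/5) = 5/3 hours

5/3


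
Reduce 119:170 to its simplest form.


Find GCD(119, 170)
GCD = 17
Divide both by 17: 119/17 = 7, 170/17 = 10
Simplified ratio = 7:10

7:10


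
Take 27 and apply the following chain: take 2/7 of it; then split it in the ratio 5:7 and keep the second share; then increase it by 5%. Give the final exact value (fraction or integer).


Start with 27.
Step 1: Take 2/7: 27 * 2/7 = 54/7
Step 2: Split 5:7, second share = 54/7 * 7/12 = 9/2
Step 3: Increase by 5%: 9/2 * 105/100 = 189/40
Final result = 189/40

189/40


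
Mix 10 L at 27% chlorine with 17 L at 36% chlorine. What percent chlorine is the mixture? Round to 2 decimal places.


Solute in mixture 1 = 27% of 10 L = 10*27/100 = 27/10 L
Solute in mixture 2 = 36% of 17 L = 17*36/100 = 153/25 L
Total solute = 27/10 + 153/25 = 441/50 L
Total volume = 10 + 17 = 27 L
Final concentration = 441/50/27 * 100 = 32.67%

32.67


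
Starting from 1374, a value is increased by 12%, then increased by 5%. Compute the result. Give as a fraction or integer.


Start: 1374
Step 1: increase by 12% => multiply by 112/100
  1374 * 112/100 = 38472/25
Step 2: increase by 5% => multiply by 105/100
  38472/25 * 105/100 = 201978/125
Final value = 201978/125

201978/125


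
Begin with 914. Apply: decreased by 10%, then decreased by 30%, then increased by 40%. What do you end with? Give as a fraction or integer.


Start: 914
Step 1: decrease by 10% => multiply by 90/100
  914 * 90/100 = 4113/5
Step 2: decrease by 30% => multiply by 70/100
  4113/5 * 70/100 = 28791/50
Step 3: increase by 40% => multiply by 140/100
  28791/50 * 140/100 = 201537/250
Final value = 201537/250

201537/250


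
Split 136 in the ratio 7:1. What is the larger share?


Total parts = 7 + 1 = 8
Value per part = 136 / 8 = 17
First share = 7 * 17 = 119
Second share = 1 * 17 = 17
Larger share = 119

119


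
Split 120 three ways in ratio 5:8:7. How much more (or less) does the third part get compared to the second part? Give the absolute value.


Total parts = 5 + 8 + 7 = 20
Value per part = 120 / 20 = 6
Shares: 5*6=30, 8*6=48, 7*6=42
Third share = 42, second share = 48
Difference = |42 - 48| = 6

6


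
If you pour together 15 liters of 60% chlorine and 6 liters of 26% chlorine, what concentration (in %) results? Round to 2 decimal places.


Solute in mixture 1 = 60% of 15 L = 15*60/100 = 9 L
Solute in mixture 2 = 26% of 6 L = 6*26/100 = 39/25 L
Total solute = 9 + 39/25 = 264/25 L
Total volume = 15 + 6 = 21 L
Final concentration = 264/25/21 * 100 = 50.29%

50.29


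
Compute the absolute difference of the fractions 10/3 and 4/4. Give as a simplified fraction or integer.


Simplify: 10/3 = 10/3 and 4/4 = 1
Find common denominator: LCD = 3
Convert: 10/3 and 3/3
Difference = |10 - 3|/3 = 7/3
Simplified = 7/3

7/3


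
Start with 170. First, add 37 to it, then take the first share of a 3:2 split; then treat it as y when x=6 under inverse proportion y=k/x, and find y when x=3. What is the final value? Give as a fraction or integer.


Start with 170.
Step 1: Add 37: 170+37=207; split 3:2 first = 207*3/5 = 621/5
Step 2: Inverse prop: k = (621/5)*6; new y = k/3 = 621/5*6/3 = 1242/5
Final result = 1242/5

1242/5


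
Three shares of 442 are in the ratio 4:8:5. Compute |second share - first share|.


Total parts = 4 + 8 + 5 = 17
Value per part = 442 / 17 = 26
Shares: 4*26=104, 8*26=208, 5*26=130
Second share = 208, first share = 104
Difference = |208 - 104| = 104

104


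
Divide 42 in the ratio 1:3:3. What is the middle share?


Ratio = 1:3:3
Total parts = 1 + 3 + 3 = 7
Value per part = 42 / 7 = 6
First share = 1 * 6 = 6
Middle share = 3 * 6 = 18
Third share = 3 * 6 = 18

18


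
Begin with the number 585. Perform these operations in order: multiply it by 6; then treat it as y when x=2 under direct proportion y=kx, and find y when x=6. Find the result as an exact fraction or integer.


Start with 585.
Step 1: Multiply by 6: 585 * 6 = 3510
Step 2: Direct prop: k = (3510)/2; new y = k*6 = 3510*6/2 = 10530
Final result = 10530

10530


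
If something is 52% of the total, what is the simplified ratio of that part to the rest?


Part = 52%, Remainder = 48%
Ratio = 52:48
GCD(52, 48) = 4
Simplify: 13:12 = 13:12

13:12


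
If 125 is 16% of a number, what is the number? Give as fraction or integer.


Given: 125 is 16% of the whole
Set up: 125 = 16/100 * whole
whole = 125 * 100 / 16
whole = 12500 / 16
whole = 3125/4

3125/4


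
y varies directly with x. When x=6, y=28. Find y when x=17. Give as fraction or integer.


Direct proportion: y = kx
Find k: k = 28/6 = 14/3
Compute y at x=17: y = 14/3 * 17
y = 238/3

238/3


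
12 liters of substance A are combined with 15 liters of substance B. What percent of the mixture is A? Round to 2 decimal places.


Volume of A = 12 L
Volume of B = 15 L
Total volume = 12 + 15 = 27 L
Percentage of A = (12/27) * 100
= 44.44%

44.44


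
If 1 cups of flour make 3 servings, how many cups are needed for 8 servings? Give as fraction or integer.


Original: 1 cups for 3 servings
Target servings = 8
Scaling factor = 8/3
New amount = 1 * 8/3
= 8/3
= 8/3 cups

8/3


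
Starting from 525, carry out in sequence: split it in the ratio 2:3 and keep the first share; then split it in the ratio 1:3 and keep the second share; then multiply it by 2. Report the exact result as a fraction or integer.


Start with 525.
Step 1: Split 2:3, first share = 525 * 2/5 = 210
Step 2: Split 1:3, second share = 210 * 3/4 = 315/2
Step 3: Multiply by 2: 315/2 * 2 = 315
Final result = 315

315


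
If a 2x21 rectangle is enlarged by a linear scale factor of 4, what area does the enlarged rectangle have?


Original dimensions: 2 x 21
Enlargement factor = 4
New width = 2 * 4 = 8
New height = 21 * 4 = 84
New area = 8 * 84 = 672

672


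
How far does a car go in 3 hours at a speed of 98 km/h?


Using distance = speed * time
Speed = 98 km/h
Time = 3 hours
Distance = 98 * 3
= 294 km

294


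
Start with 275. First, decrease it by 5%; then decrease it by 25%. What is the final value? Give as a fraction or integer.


Start with 275.
Step 1: Decrease by 5%: 275 * 95/100 = 1045/4
Step 2: Decrease by 25%: 1045/4 * 75/100 = 3135/16
Final result = 3135/16

3135/16


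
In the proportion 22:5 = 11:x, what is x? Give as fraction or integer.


Setting up: 22/5 = 11/x
Cross multiply: 22 * x = 5 * 11
22x = 55
x = 55/22
x = 5/2

5/2


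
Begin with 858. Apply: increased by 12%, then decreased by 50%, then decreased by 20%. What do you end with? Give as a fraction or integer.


Start: 858
Step 1: increase by 12% => multiply by 112/100
  858 * 112/100 = 24024/25
Step 2: decrease by 50% => multiply by 50/100
  24024/25 * 50/100 = 12012/25
Step 3: decrease by 20% => multiply by 80/100
  12012/25 * 80/100 = 48048/125
Final value = 48048/125

48048/125


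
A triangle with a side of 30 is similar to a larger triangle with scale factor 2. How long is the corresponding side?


Similar triangles have proportional sides
Scale factor = 2
Smaller side = 30
Corresponding larger side = 30 * 2
= 60

60


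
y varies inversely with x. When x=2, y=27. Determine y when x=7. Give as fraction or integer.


Inverse proportion: y = k/x
Find k: k = 2 * 27 = 54
Compute y at x=7: y = 54/7
y = 54/7

54/7


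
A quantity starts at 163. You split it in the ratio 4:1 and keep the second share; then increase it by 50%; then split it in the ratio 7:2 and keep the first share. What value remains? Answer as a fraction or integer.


Start with 163.
Step 1: Split 4:1, second share = 163 * 1/5 = 163/5
Step 2: Increase by 50%: 163/5 * 150/100 = 489/10
Step 3: Split 7:2, first share = 489/10 * 7/9 = 1141/30
Final result = 1141/30

1141/30


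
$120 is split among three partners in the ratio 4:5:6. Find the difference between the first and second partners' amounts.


Total parts = 4 + 5 + 6 = 15
Value per part = 120 / 15 = 8
Shares: 4*8=32, 5*8=40, 6*8=48
First share = 32, second share = 40
Difference = |32 - 40| = 8

8


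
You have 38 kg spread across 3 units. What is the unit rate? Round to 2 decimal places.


Total kg = 38
Number of units = 3
Unit rate = 38 / 3
= 12.67 kg per unit

12.67


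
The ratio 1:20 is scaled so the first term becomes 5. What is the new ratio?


Original ratio: 1:20
First term target: 5
Scale factor = 5 / 1 = 5
Multiply second term: 20 * 5 = 100
Equivalent ratio = 5:100

5:100


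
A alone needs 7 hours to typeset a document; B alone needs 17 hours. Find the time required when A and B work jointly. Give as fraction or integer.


Rate of A = 1/7 job per hour
Rate of B = 1/17 job per hour
Combined rate = 1/7 + 1/17
Find common denominator: (17 + 7)/(7*17) = 24/119
Combined rate = 24/119 job per hour
Time together = 1 / (24/119) = 119/24 hours

119/24


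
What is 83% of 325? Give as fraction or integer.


Compute 83% of 325
Convert percentage: 83% = 83/100
Multiply: 325 * 83/100
= 26975/100
= 1079/4

1079/4


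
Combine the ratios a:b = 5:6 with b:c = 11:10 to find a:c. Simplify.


Given a:b = 5:6 and b:c = 11:10
Make b consistent. Multiply first ratio by 11: a:b = 55:66
Multiply second ratio by 6: b:c = 66:60
Now b = 66 in both, so a:b:c = 55:66:60
Therefore a:c = 55:60
Simplify by GCD: a:c = 11:12

11:12


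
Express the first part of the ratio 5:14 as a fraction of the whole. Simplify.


Total parts = 5 + 14 = 19
First part fraction = 5/19
Simplify: 5/19 = 5/19

5/19


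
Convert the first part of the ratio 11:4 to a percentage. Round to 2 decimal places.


Total parts = 11 + 4 = 15
First part fraction = 11/15
Percentage = (11/15) * 100
= 0.733333 * 100
= 73.33%

73.33


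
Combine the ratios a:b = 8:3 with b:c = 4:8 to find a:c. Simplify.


Given a:b = 8:3 and b:c = 4:8
Make b consistent. Multiply first ratio by 4: a:b = 32:12
Multiply second ratio by 3: b:c = 12:24
Now b = 12 in both, so a:b:c = 32:12:24
Therefore a:c = 32:24
Simplify by GCD: a:c = 4:3

4:3


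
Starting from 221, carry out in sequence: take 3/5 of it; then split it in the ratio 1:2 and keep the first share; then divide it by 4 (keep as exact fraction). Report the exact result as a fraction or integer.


Start with 221.
Step 1: Take 3/5: 221 * 3/5 = 663/5
Step 2: Split 1:2, first share = 663/5 * 1/3 = 221/5
Step 3: Divide by 4: 221/5 / 4 = 221/20
Final result = 221/20

221/20


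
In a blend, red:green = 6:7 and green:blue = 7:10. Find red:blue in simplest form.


Given a:b = 6:7 and b:c = 7:10
Make b consistent. Multiply first ratio by 7: a:b = 42:49
Multiply second ratio by 7: b:c = 49:70
Now b = 49 in both, so a:b:c = 42:49:70
Therefore a:c = 42:70
Simplify by GCD: a:c = 3:5

3:5


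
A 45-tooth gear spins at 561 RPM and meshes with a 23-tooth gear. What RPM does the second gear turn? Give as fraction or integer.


Gear ratio: teeth_A * RPM_A = teeth_B * RPM_B
45 * 561 = 23 * RPM_B
25245 = 23 * RPM_B
RPM_B = 25245 / 23
RPM_B = 25245/23

25245/23


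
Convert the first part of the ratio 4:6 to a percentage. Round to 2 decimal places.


Total parts = 4 + 6 = 10
First part fraction = 4/10
Percentage = (4/10) * 100
= 0.4 * 100
= 40.00%

40.00


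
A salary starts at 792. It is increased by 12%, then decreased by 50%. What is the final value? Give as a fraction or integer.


Start: 792
Step 1: increase by 12% => multiply by 112/100
  792 * 112/100 = 22176/25
Step 2: decrease by 50% => multiply by 50/100
  22176/25 * 50/100 = 11088/25
Final value = 11088/25

11088/25


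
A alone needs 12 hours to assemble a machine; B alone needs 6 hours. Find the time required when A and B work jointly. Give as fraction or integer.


Rate of A = 1/12 job per hour
Rate of B = 1/6 job per hour
Combined rate = 1/12 + 1/6
Find common denominator: (6 + 12)/(12*6) = 18/72
Combined rate = 1/4 job per hour
Time together = 1 / (1/4) = 4 hours

4


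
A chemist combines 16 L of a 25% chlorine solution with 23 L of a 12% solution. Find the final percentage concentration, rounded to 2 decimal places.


Solute in mixture 1 = 25% of 16 L = 16*25/100 = 4 L
Solute in mixture 2 = 12% of 23 L = 23*12/100 = 69/25 L
Total solute = 4 + 69/25 = 169/25 L
Total volume = 16 + 23 = 39 L
Final concentration = 169/25/39 * 100 = 17.33%

17.33


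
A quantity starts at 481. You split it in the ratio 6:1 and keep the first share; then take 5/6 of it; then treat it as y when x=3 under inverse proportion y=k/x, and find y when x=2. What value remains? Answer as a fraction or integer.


Start with 481.
Step 1: Split 6:1, first share = 481 * 6/7 = 2886/7
Step 2: Take 5/6: 2886/7 * 5/6 = 2405/7
Step 3: Inverse prop: k = (2405/7)*3; new y = k/2 = 2405/7*3/2 = 7215/14
Final result = 7215/14

7215/14


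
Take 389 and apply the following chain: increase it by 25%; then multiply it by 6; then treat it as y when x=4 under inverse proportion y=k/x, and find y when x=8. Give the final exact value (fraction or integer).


Start with 389.
Step 1: Increase by 25%: 389 * 125/100 = 1945/4
Step 2: Multiply by 6: 1945/4 * 6 = 5835/2
Step 3: Inverse prop: k = (5835/2)*4; new y = k/8 = 5835/2*4/8 = 5835/4
Final result = 5835/4

5835/4


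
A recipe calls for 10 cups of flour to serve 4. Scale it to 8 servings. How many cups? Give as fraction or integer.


Original: 10 cups for 4 servings
Target servings = 8
Scaling factor = 8/4
New amount = 10 * 8/4
= 80/4
= 20 cups

20


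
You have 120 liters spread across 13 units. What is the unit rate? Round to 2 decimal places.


Total liters = 120
Number of units = 13
Unit rate = 120 / 13
= 9.23 liters per unit

9.23


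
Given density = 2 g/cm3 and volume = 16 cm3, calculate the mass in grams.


Using mass = density * volume
Density = 2 g/cm3
Volume = 16 cm3
Mass = 2 * 16
= 32 g

32


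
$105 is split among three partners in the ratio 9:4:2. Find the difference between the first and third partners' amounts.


Total parts = 9 + 4 + 2 = 15
Value per part = 105 / 15 = 7
Shares: 9*7=63, 4*7=28, 2*7=14
First share = 63, third share = 14
Difference = |63 - 14| = 49

49


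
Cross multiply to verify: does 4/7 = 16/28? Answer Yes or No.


Cross multiply to check 4/7 = 16/28
Left cross product: 4 * 28 = 112
Right cross product: 7 * 16 = 112
112 = 112
Equal, so proportions match => Yes

Yes


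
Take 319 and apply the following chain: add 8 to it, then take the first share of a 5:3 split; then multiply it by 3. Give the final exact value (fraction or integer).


Start with 319.
Step 1: Add 8: 319+8=327; split 5:3 first = 327*5/8 = 1635/8
Step 2: Multiply by 3: 1635/8 * 3 = 4905/8
Final result = 4905/8

4905/8


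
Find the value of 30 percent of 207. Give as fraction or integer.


Compute 30% of 207
Convert percentage: 30% = 30/100
Multiply: 207 * 30/100
= 6210/100
= 621/10

621/10


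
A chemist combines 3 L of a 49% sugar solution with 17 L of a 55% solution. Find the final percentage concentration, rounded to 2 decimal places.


Solute in mixture 1 = 49% of 3 L = 3*49/100 = 147/100 L
Solute in mixture 2 = 55% of 17 L = 17*55/100 = 187/20 L
Total solute = 147/100 + 187/20 = 541/50 L
Total volume = 3 + 17 = 20 L
Final concentration = 541/50/20 * 100 = 54.10%

54.10


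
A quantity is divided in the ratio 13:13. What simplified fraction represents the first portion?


Total parts = 13 + 13 = 26
First part fraction = 13/26
Simplify: 13/26 = 1/2

1/2


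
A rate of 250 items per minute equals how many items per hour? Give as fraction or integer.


Converting from per minute to per hour
Rate = 250 items per minute
Multiply by 60: 250 * 60
= 15000 items per hour

15000


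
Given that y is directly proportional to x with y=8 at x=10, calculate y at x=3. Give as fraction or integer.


Direct proportion: y = kx
Find k: k = 8/10 = 4/5
Compute y at x=3: y = 4/5 * 3
y = 12/5

12/5


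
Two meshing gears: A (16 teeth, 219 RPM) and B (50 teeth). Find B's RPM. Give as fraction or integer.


Gear ratio: teeth_A * RPM_A = teeth_B * RPM_B
16 * 219 = 50 * RPM_B
3504 = 50 * RPM_B
RPM_B = 3504 / 50
RPM_B = 1752/25

1752/25


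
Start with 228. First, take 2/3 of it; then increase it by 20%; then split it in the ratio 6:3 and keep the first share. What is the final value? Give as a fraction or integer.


Start with 228.
Step 1: Take 2/3: 228 * 2/3 = 152
Step 2: Increase by 20%: 152 * 120/100 = 912/5
Step 3: Split 6:3, first share = 912/5 * 6/9 = 608/5
Final result = 608/5

608/5


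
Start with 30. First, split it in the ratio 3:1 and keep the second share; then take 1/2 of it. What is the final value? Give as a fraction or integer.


Start with 30.
Step 1: Split 3:1, second share = 30 * 1/4 = 15/2
Step 2: Take 1/2: 15/2 * 1/2 = 15/4
Final result = 15/4

15/4


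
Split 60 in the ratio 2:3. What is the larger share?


Total parts = 2 + 3 = 5
Value per part = 60 / 5 = 12
First share = 2 * 12 = 24
Second share = 3 * 12 = 36
Larger share = 36

36


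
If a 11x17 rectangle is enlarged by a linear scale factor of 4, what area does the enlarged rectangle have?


Original dimensions: 11 x 17
Enlargement factor = 4
New width = 11 * 4 = 44
New height = 17 * 4 = 68
New area = 44 * 68 = 2992

2992


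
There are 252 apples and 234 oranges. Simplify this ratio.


Find GCD(252, 234)
GCD = 18
Divide both by 18: 252/18 = 14, 234/18 = 13
Simplified ratio = 14:13

14:13


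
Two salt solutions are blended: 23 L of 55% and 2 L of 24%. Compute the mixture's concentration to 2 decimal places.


Solute in mixture 1 = 55% of 23 L = 23*55/100 = 253/20 L
Solute in mixture 2 = 24% of 2 L = 2*24/100 = 12/25 L
Total solute = 253/20 + 12/25 = 1313/100 L
Total volume = 23 + 2 = 25 L
Final concentration = 1313/100/25 * 100 = 52.52%

52.52


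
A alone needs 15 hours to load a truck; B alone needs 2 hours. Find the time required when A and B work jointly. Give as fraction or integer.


Rate of A = 1/15 job per hour
Rate of B = 1/2 job per hour
Combined rate = 1/15 + 1/2
Find common denominator: (2 + 15)/(15*2) = 17/30
Combined rate = 17/30 job per hour
Time together = 1 / (17/30) = 30/17 hours

30/17


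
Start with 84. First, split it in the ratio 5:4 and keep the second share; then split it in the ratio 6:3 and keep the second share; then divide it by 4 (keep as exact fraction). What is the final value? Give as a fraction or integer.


Start with 84.
Step 1: Split 5:4, second share = 84 * 4/9 = 112/3
Step 2: Split 6:3, second share = 112/3 * 3/9 = 112/9
Step 3: Divide by 4: 112/9 / 4 = 28/9
Final result = 28/9

28/9


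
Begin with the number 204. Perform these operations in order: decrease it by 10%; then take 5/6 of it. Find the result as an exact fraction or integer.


Start with 204.
Step 1: Decrease by 10%: 204 * 90/100 = 918/5
Step 2: Take 5/6: 918/5 * 5/6 = 153
Final result = 153

153


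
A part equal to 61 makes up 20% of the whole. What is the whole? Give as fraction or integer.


Given: 61 is 20% of the whole
Set up: 61 = 20/100 * whole
whole = 61 * 100 / 20
whole = 6100 / 20
whole = 305

305


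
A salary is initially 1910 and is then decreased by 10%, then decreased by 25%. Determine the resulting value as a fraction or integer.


Start: 1910
Step 1: decrease by 10% => multiply by 90/100
  1910 * 90/100 = 1719
Step 2: decrease by 25% => multiply by 75/100
  1719 * 75/100 = 5157/4
Final value = 5157/4

5157/4


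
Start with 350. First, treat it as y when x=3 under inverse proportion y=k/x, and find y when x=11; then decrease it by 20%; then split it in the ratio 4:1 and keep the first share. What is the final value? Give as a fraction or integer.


Start with 350.
Step 1: Inverse prop: k = (350)*3; new y = k/11 = 350*3/11 = 1050/11
Step 2: Decrease by 20%: 1050/11 * 80/100 = 840/11
Step 3: Split 4:1, first share = 840/11 * 4/5 = 672/11
Final result = 672/11

672/11


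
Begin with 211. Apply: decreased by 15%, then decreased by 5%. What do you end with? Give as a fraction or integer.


Start: 211
Step 1: decrease by 15% => multiply by 85/100
  211 * 85/100 = 3587/20
Step 2: decrease by 5% => multiply by 95/100
  3587/20 * 95/100 = 68153/400
Final value = 68153/400

68153/400


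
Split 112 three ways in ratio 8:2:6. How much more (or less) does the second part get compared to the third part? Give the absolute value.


Total parts = 8 + 2 + 6 = 16
Value per part = 112 / 16 = 7
Shares: 8*7=56, 2*7=14, 6*7=42
Second share = 14, third share = 42
Difference = |14 - 42| = 28

28


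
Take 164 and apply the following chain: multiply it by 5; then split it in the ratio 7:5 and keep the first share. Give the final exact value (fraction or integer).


Start with 164.
Step 1: Multiply by 5: 164 * 5 = 820
Step 2: Split 7:5, first share = 820 * 7/12 = 1435/3
Final result = 1435/3

1435/3


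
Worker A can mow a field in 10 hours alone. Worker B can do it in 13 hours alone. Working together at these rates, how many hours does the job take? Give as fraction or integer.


Rate of A = 1/10 job per hour
Rate of B = 1/13 job per hour
Combined rate = 1/10 + 1/13
Find common denominator: (13 + 10)/(10*13) = 23/130
Combined rate = 23/130 job per hour
Time together = 1 / (23/130) = 130/23 hours

130/23


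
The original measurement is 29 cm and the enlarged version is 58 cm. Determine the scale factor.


Original length = 29 cm
Scaled length = 58 cm
Scale factor = 58 / 29
= 2

2


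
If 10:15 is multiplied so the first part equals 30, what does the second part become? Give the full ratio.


Original ratio: 10:15
First term target: 30
Scale factor = 30 / 10 = 3
Multiply second term: 15 * 3 = 45
Equivalent ratio = 30:45

30:45


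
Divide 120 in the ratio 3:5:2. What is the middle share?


Ratio = 3:5:2
Total parts = 3 + 5 + 2 = 10
Value per part = 120 / 10 = 12
First share = 3 * 12 = 36
Middle share = 5 * 12 = 60
Third share = 2 * 12 = 24

60


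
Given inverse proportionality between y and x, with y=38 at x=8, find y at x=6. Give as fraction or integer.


Inverse proportion: y = k/x
Find k: k = 8 * 38 = 304
Compute y at x=6: y = 304/6
y = 152/3

152/3


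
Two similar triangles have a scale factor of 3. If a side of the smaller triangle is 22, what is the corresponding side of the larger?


Similar triangles have proportional sides
Scale factor = 3
Smaller side = 22
Corresponding larger side = 22 * 3
= 66

66


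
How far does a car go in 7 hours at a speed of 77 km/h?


Using distance = speed * time
Speed = 77 km/h
Time = 7 hours
Distance = 77 * 7
= 539 km

539


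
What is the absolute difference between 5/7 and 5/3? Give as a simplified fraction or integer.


Simplify: 5/7 = 5/7 and 5/3 = 5/3
Find common denominator: LCD = 21
Convert: 15/21 and 35/21
Difference = |15 - 35|/21 = 20/21
Simplified = 20/21

20/21


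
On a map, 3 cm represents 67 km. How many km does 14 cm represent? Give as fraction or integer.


Map scale: 3 cm = 67 km
Measured distance on map = 14 cm
Set up proportion: 14 * 67 / 3
= 938 / 3
= 938/3 km

938/3


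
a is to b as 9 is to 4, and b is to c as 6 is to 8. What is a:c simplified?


Given a:b = 9:4 and b:c = 6:8
Make b consistent. Multiply first ratio by 6: a:b = 54:24
Multiply second ratio by 4: b:c = 24:32
Now b = 24 in both, so a:b:c = 54:24:32
Therefore a:c = 54:32
Simplify by GCD: a:c = 27:16

27:16


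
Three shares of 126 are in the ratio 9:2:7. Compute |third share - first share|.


Total parts = 9 + 2 + 7 = 18
Value per part = 126 / 18 = 7
Shares: 9*7=63, 2*7=14, 7*7=49
Third share = 49, first share = 63
Difference = |49 - 63| = 14

14


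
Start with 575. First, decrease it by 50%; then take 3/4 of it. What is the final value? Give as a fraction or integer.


Start with 575.
Step 1: Decrease by 50%: 575 * 50/100 = 575/2
Step 2: Take 3/4: 575/2 * 3/4 = 1725/8
Final result = 1725/8

1725/8


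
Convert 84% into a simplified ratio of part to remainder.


Part = 84%, Remainder = 16%
Ratio = 84:16
GCD(84, 16) = 4
Simplify: 21:4 = 21:4

21:4


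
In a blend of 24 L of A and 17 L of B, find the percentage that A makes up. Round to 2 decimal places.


Volume of A = 24 L
Volume of B = 17 L
Total volume = 24 + 17 = 41 L
Percentage of A = (24/41) * 100
= 58.54%

58.54


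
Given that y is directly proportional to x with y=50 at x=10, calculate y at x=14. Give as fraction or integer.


Direct proportion: y = kx
Find k: k = 50/10 = 5
Compute y at x=14: y = 5 * 14
y = 70

70


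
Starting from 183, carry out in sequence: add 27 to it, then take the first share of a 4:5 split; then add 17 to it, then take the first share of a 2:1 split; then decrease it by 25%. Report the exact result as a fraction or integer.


Start with 183.
Step 1: Add 27: 183+27=210; split 4:5 first = 210*4/9 = 280/3
Step 2: Add 17: 280/3+17=331/3; split 2:1 first = 331/3*2/3 = 662/9
Step 3: Decrease by 25%: 662/9 * 75/100 = 331/6
Final result = 331/6

331/6


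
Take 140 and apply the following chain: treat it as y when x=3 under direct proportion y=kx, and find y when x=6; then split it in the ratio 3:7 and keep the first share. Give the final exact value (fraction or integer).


Start with 140.
Step 1: Direct prop: k = (140)/3; new y = k*6 = 140*6/3 = 280
Step 2: Split 3:7, first share = 280 * 3/10 = 84
Final result = 84

84


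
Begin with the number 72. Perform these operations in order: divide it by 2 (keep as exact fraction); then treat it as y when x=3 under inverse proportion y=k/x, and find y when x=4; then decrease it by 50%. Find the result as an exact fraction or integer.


Start with 72.
Step 1: Divide by 2: 72 / 2 = 36
Step 2: Inverse prop: k = (36)*3; new y = k/4 = 36*3/4 = 27
Step 3: Decrease by 50%: 27 * 50/100 = 27/2
Final result = 27/2

27/2


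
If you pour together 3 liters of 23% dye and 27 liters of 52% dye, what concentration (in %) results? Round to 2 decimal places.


Solute in mixture 1 = 23% of 3 L = 3*23/100 = 69/100 L
Solute in mixture 2 = 52% of 27 L = 27*52/100 = 351/25 L
Total solute = 69/100 + 351/25 = 1473/100 L
Total volume = 3 + 27 = 30 L
Final concentration = 1473/100/30 * 100 = 49.10%

49.10


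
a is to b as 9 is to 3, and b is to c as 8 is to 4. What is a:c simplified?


Given a:b = 9:3 and b:c = 8:4
Make b consistent. Multiply first ratio by 8: a:b = 72:24
Multiply second ratio by 3: b:c = 24:12
Now b = 24 in both, so a:b:c = 72:24:12
Therefore a:c = 72:12
Simplify by GCD: a:c = 6:1

6:1


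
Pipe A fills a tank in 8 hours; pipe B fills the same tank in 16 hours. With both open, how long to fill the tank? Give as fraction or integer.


Rate of A = 1/8 job per hour
Rate of B = 1/16 job per hour
Combined rate = 1/8 + 1/16
Find common denominator: (16 + 8)/(8*16) = 24/128
Combined rate = 3/16 job per hour
Time together = 1 / (3/16) = 16/3 hours

16/3


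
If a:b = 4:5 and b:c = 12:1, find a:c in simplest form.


Given a:b = 4:5 and b:c = 12:1
Make b consistent. Multiply first ratio by 12: a:b = 48:60
Multiply second ratio by 5: b:c = 60:5
Now b = 60 in both, so a:b:c = 48:60:5
Therefore a:c = 48:5
Simplify by GCD: a:c = 48:5

48:5


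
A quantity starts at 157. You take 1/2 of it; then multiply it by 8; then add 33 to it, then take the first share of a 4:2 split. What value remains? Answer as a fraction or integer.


Start with 157.
Step 1: Take 1/2: 157 * 1/2 = 157/2
Step 2: Multiply by 8: 157/2 * 8 = 628
Step 3: Add 33: 628+33=661; split 4:2 first = 661*4/6 = 1322/3
Final result = 1322/3

1322/3


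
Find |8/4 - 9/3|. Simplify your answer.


Simplify: 8/4 = 2 and 9/3 = 3
Find common denominator: LCD = 1
Convert: 2/1 and 3/1
Difference = |2 - 3|/1 = 1/1
Simplified = 1

1


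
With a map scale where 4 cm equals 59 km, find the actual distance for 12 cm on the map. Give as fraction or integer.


Map scale: 4 cm = 59 km
Measured distance on map = 12 cm
Set up proportion: 12 * 59 / 4
= 708 / 4
= 177 km

177


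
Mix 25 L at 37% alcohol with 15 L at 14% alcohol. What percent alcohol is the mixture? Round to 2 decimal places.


Solute in mixture 1 = 37% of 25 L = 25*37/100 = 37/4 L
Solute in mixture 2 = 14% of 15 L = 15*14/100 = 21/10 L
Total solute = 37/4 + 21/10 = 227/20 L
Total volume = 25 + 15 = 40 L
Final concentration = 227/20/40 * 100 = 28.38%

28.38


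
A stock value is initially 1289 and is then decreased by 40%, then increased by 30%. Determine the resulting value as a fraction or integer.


Start: 1289
Step 1: decrease by 40% => multiply by 60/100
  1289 * 60/100 = 3867/5
Step 2: increase by 30% => multiply by 130/100
  3867/5 * 130/100 = 50271/50
Final value = 50271/50

50271/50


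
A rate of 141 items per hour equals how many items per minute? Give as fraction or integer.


Converting from per hour to per minute
Rate = 141 items per hour
Divide by 60: 141/60
= 47/20 items per minute

47/20


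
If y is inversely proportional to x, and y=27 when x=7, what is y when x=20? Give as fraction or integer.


Inverse proportion: y = k/x
Find k: k = 7 * 27 = 189
Compute y at x=20: y = 189/20
y = 189/20

189/20


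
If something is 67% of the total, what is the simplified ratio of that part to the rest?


Part = 67%, Remainder = 33%
Ratio = 67:33
GCD(67, 33) = 1
Simplify: 67:33 = 67:33

67:33


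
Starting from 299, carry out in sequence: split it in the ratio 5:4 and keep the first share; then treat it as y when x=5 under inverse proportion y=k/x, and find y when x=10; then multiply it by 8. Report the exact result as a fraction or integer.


Start with 299.
Step 1: Split 5:4, first share = 299 * 5/9 = 1495/9
Step 2: Inverse prop: k = (1495/9)*5; new y = k/10 = 1495/9*5/10 = 1495/18
Step 3: Multiply by 8: 1495/18 * 8 = 5980/9
Final result = 5980/9

5980/9


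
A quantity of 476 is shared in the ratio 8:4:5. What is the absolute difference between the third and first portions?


Total parts = 8 + 4 + 5 = 17
Value per part = 476 / 17 = 28
Shares: 8*28=224, 4*28=112, 5*28=140
Third share = 140, first share = 224
Difference = |140 - 224| = 84

84


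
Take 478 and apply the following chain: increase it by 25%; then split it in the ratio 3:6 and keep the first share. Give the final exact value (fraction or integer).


Start with 478.
Step 1: Increase by 25%: 478 * 125/100 = 1195/2
Step 2: Split 3:6, first share = 1195/2 * 3/9 = 1195/6
Final result = 1195/6

1195/6


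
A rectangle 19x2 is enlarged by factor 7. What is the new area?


Original dimensions: 19 x 2
Enlargement factor = 7
New width = 19 * 7 = 133
New height = 2 * 7 = 14
New area = 133 * 14 = 1862

1862


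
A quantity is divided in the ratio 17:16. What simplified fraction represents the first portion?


Total parts = 17 + 16 = 33
First part fraction = 17/33
Simplify: 17/33 = 17/33

17/33


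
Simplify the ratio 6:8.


Find GCD(6, 8)
GCD = 2
Divide both by 2: 6/2 = 3, 8/2 = 4
Simplified ratio = 3:4

3:4


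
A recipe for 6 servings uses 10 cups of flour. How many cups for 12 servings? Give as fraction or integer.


Original: 10 cups for 6 servings
Target servings = 12
Scaling factor = 12/6
New amount = 10 * 12/6
= 120/6
= 20 cups

20


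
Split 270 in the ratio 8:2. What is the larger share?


Total parts = 8 + 2 = 10
Value per part = 270 / 10 = 27
First share = 8 * 27 = 216
Second share = 2 * 27 = 54
Larger share = 216

216


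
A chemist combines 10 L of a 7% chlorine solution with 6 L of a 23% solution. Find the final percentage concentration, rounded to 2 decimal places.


Solute in mixture 1 = 7% of 10 L = 10*7/100 = 7/10 L
Solute in mixture 2 = 23% of 6 L = 6*23/100 = 69/50 L
Total solute = 7/10 + 69/50 = 52/25 L
Total volume = 10 + 6 = 16 L
Final concentration = 52/25/16 * 100 = 13.00%

13.00


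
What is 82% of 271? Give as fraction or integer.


Compute 82% of 271
Convert percentage: 82% = 82/100
Multiply: 271 * 82/100
= 22222/100
= 11111/50

11111/50


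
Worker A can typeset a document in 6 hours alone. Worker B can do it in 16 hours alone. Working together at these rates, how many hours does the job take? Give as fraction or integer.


Rate of A = 1/6 job per hour
Rate of B = 1/16 job per hour
Combined rate = 1/6 + 1/16
Find common denominator: (16 + 6)/(6*16) = 22/96
Combined rate = 11/48 job per hour
Time together = 1 / (11/48) = 48/11 hours

48/11


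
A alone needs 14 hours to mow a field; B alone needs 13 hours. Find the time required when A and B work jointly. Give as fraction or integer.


Rate of A = 1/14 job per hour
Rate of B = 1/13 job per hour
Combined rate = 1/14 + 1/13
Find common denominator: (13 + 14)/(14*13) = 27/182
Combined rate = 27/182 job per hour
Time together = 1 / (27/182) = 182/27 hours

182/27


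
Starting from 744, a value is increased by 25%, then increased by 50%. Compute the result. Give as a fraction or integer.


Start: 744
Step 1: increase by 25% => multiply by 125/100
  744 * 125/100 = 930
Step 2: increase by 50% => multiply by 150/100
  930 * 150/100 = 1395
Final value = 1395

1395


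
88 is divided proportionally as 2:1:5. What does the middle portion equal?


Ratio = 2:1:5
Total parts = 2 + 1 + 5 = 8
Value per part = 88 / 8 = 11
First share = 2 * 11 = 22
Middle share = 1 * 11 = 11
Third share = 5 * 11 = 55

11


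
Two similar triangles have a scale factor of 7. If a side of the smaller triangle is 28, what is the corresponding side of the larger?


Similar triangles have proportional sides
Scale factor = 7
Smaller side = 28
Corresponding larger side = 28 * 7
= 196

196


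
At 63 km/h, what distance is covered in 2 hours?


Using distance = speed * time
Speed = 63 km/h
Time = 2 hours
Distance = 63 * 2
= 126 km

126


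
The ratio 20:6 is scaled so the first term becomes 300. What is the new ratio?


Original ratio: 20:6
First term target: 300
Scale factor = 300 / 20 = 15
Multiply second term: 6 * 15 = 90
Equivalent ratio = 300:90

300:90


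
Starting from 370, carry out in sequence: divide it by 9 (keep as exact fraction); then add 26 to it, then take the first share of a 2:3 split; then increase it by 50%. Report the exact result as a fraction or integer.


Start with 370.
Step 1: Divide by 9: 370 / 9 = 370/9
Step 2: Add 26: 370/9+26=604/9; split 2:3 first = 604/9*2/5 = 1208/45
Step 3: Increase by 50%: 1208/45 * 150/100 = 604/15
Final result = 604/15

604/15


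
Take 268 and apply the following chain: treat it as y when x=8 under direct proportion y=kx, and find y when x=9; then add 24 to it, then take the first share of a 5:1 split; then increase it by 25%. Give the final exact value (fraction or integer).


Start with 268.
Step 1: Direct prop: k = (268)/8; new y = k*9 = 268*9/8 = 603/2
Step 2: Add 24: 603/2+24=651/2; split 5:1 first = 651/2*5/6 = 1085/4
Step 3: Increase by 25%: 1085/4 * 125/100 = 5425/16
Final result = 5425/16

5425/16


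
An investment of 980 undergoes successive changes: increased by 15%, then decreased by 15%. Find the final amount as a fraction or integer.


Start: 980
Step 1: increase by 15% => multiply by 115/100
  980 * 115/100 = 1127
Step 2: decrease by 15% => multiply by 85/100
  1127 * 85/100 = 19159/20
Final value = 19159/20

19159/20


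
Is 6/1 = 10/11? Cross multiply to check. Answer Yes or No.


Cross multiply to check 6/1 = 10/11
Left cross product: 6 * 11 = 66
Right cross product: 1 * 10 = 10
66 != 10
Not equal, so proportions differ => No

No


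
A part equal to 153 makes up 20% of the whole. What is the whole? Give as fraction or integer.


Given: 153 is 20% of the whole
Set up: 153 = 20/100 * whole
whole = 153 * 100 / 20
whole = 15300 / 20
whole = 765

765


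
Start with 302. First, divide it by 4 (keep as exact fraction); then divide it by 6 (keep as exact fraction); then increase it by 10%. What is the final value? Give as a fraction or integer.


Start with 302.
Step 1: Divide by 4: 302 / 4 = 151/2
Step 2: Divide by 6: 151/2 / 6 = 151/12
Step 3: Increase by 10%: 151/12 * 110/100 = 1661/120
Final result = 1661/120

1661/120


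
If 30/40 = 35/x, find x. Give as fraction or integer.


Setting up: 30/40 = 35/x
Cross multiply: 30 * x = 40 * 35
30x = 1400
x = 1400/30
x = 140/3

140/3


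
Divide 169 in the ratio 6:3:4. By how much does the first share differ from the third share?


Total parts = 6 + 3 + 4 = 13
Value per part = 169 / 13 = 13
Shares: 6*13=78, 3*13=39, 4*13=52
First share = 78, third share = 52
Difference = |78 - 52| = 26

26


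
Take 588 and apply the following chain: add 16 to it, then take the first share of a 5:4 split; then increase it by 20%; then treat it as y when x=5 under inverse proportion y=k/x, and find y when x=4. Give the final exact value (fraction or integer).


Start with 588.
Step 1: Add 16: 588+16=604; split 5:4 first = 604*5/9 = 3020/9
Step 2: Increase by 20%: 3020/9 * 120/100 = 1208/3
Step 3: Inverse prop: k = (1208/3)*5; new y = k/4 = 1208/3*5/4 = 1510/3
Final result = 1510/3

1510/3
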